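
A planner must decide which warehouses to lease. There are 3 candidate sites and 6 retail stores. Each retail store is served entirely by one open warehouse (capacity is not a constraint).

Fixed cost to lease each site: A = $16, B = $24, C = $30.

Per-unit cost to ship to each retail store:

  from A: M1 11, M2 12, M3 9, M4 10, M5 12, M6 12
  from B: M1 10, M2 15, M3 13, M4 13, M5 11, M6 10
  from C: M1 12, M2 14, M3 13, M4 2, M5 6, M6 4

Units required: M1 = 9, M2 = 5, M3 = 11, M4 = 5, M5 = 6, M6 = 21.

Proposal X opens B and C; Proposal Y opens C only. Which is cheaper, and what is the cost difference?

Proposal Y is cheaper by 6.

Proposal X: {B, C}: M1→B 10·9=90, M2→C 14·5=70, M3→B 13·11=143, M4→C 2·5=10, M5→C 6·6=36, M6→C 4·21=84. Service 433; fixed 54; total 487.
Proposal Y: {C}: M1→C 12·9=108, M2→C 14·5=70, M3→C 13·11=143, M4→C 2·5=10, M5→C 6·6=36, M6→C 4·21=84. Service 451; fixed 30; total 481.
Difference: |487 − 481| = 6.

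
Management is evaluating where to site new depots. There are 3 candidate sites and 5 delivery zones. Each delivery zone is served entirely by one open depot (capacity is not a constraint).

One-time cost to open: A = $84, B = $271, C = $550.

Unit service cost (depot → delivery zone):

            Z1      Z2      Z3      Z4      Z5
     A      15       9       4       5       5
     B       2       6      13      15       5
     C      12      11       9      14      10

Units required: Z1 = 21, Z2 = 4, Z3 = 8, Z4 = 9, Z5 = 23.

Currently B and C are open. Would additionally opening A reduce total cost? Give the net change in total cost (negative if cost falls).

Yes — net change −37 (cost falls by 37).

Current service cost with {B, C}: 379.
Adding A: each delivery zone re-picks its cheapest; new service cost 258, saving 121.
Extra fixed cost: 84. Net change = 84 − 121 = -37.
(Totals: 1200 → 1163.)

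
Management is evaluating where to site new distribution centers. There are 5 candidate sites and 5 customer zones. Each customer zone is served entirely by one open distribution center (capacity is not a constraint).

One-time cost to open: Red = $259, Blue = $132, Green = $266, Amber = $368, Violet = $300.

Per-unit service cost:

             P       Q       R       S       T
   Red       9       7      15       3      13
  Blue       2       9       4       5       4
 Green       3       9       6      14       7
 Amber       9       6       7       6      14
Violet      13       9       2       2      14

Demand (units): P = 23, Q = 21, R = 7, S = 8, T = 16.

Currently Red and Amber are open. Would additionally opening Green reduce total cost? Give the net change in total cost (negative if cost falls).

Current service cost with {Red, Amber}: 614.
Adding Green: each customer zone re-picks its cheapest; new service cost 373, saving 241.
Extra fixed cost: 266. Net change = 266 − 241 = 25.
(Totals: 1241 → 1266.)

No — net change +25 (cost rises by 25).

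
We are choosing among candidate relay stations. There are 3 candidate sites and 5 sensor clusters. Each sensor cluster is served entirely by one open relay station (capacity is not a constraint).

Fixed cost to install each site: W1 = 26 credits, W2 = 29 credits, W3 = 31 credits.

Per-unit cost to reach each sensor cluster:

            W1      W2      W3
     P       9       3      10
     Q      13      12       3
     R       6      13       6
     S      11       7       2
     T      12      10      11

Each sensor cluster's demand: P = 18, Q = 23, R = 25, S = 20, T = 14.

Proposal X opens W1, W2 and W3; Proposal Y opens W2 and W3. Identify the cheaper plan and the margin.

Proposal Y is cheaper by 26.

Proposal X: {W1, W2, W3}: P→W2 3·18=54, Q→W3 3·23=69, R→W1 6·25=150, S→W3 2·20=40, T→W2 10·14=140. Service 453; fixed 86; total 539.
Proposal Y: {W2, W3}: P→W2 3·18=54, Q→W3 3·23=69, R→W3 6·25=150, S→W3 2·20=40, T→W2 10·14=140. Service 453; fixed 60; total 513.
Difference: |539 − 513| = 26.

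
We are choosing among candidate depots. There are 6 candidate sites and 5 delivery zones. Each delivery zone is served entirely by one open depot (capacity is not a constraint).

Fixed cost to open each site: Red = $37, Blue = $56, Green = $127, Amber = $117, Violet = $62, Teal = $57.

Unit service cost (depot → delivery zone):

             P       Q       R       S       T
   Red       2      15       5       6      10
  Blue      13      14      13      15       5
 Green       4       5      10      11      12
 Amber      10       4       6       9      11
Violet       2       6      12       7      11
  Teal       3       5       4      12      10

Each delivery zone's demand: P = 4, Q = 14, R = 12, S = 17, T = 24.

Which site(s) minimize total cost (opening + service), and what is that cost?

For any fixed open set, each delivery zone goes to its cheapest open site; total = fixed + service.
{Red, Blue, Teal}: P→Red 2·4=8, Q→Teal 5·14=70, R→Teal 4·12=48, S→Red 6·17=102, T→Blue 5·24=120. Service 348; fixed 150; total 498.
{Red, Blue, Violet}: P→Red 2·4=8, Q→Violet 6·14=84, R→Red 5·12=60, S→Red 6·17=102, T→Blue 5·24=120. Service 374; fixed 155; total 529.
{Blue, Violet, Teal}: service 365 + fixed 175 = 540
{Red, Blue, Green, Amber, Violet, Teal}: service 334 + fixed 456 = 790
No other subset beats 498.

Open Red, Blue and Teal; minimum total cost 498.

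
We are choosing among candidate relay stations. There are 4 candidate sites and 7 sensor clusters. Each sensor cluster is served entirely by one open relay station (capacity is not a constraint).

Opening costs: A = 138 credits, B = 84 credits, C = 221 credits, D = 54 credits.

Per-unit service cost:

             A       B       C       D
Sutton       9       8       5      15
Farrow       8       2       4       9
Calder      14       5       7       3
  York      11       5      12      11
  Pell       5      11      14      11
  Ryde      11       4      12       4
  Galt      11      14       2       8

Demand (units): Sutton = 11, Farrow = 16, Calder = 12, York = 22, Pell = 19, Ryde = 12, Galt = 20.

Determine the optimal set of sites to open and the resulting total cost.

For any fixed open set, each sensor cluster goes to its cheapest open site; total = fixed + service.
{B, D}: Sutton→B 8·11=88, Farrow→B 2·16=32, Calder→D 3·12=36, York→B 5·22=110, Pell→B 11·19=209, Ryde→B 4·12=48, Galt→D 8·20=160. Service 683; fixed 138; total 821.
{A, B, D}: service 569 + fixed 276 = 845
{B, C}: Sutton→C 5·11=55, Farrow→B 2·16=32, Calder→B 5·12=60, York→B 5·22=110, Pell→B 11·19=209, Ryde→B 4·12=48, Galt→C 2·20=40. Service 554; fixed 305; total 859.
{A, B, C, D}: service 416 + fixed 497 = 913
No other subset beats 821.

Open B and D; minimum total cost 821.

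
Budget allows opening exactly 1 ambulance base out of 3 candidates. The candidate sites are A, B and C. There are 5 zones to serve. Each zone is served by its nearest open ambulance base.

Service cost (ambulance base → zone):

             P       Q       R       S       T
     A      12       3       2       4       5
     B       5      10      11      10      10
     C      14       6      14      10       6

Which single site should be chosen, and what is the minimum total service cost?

With exactly 1 open, each zone uses its cheapest among the chosen.
{A}: P→A 12, Q→A 3, R→A 2, S→A 4, T→A 5. Service cost 26.
{B}: service cost 46
{C}: service cost 50
Among all 3 size-1 choices, {A} is lowest.

Choose A only; total service cost 26.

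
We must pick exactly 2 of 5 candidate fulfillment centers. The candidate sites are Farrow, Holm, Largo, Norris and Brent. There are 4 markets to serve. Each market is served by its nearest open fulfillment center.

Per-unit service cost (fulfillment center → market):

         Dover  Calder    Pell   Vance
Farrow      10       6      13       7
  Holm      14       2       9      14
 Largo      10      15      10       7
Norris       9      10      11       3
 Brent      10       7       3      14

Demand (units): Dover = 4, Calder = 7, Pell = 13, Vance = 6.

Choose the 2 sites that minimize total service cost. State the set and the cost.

Choose Norris and Brent; total service cost 142.

With exactly 2 open, each market uses its cheapest among the chosen.
{Norris, Brent}: Dover→Norris 9·4=36, Calder→Brent 7·7=49, Pell→Brent 3·13=39, Vance→Norris 3·6=18. Service cost 142.
{Farrow, Brent}: service cost 163
{Largo, Brent}: service cost 170
Among all 10 size-2 choices, {Norris, Brent} is lowest.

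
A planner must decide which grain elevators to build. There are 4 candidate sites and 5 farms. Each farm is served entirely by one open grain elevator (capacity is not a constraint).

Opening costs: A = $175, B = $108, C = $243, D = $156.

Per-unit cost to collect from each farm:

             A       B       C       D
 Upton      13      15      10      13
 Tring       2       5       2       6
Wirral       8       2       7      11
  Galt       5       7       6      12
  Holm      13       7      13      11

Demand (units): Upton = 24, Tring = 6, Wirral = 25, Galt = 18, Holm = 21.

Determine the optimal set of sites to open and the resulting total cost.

Open B only; minimum total cost 821.

For any fixed open set, each farm goes to its cheapest open site; total = fixed + service.
{B}: Upton→B 15·24=360, Tring→B 5·6=30, Wirral→B 2·25=50, Galt→B 7·18=126, Holm→B 7·21=147. Service 713; fixed 108; total 821.
{A, B}: service 611 + fixed 283 = 894
{B, C}: service 557 + fixed 351 = 908
{A, B, C, D}: service 539 + fixed 682 = 1221
No other subset beats 821.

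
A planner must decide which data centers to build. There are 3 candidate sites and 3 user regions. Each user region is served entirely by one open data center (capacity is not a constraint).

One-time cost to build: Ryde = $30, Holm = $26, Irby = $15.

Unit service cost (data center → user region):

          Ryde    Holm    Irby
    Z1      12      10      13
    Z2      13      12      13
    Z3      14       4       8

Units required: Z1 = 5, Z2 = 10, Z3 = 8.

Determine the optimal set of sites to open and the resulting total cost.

Open Holm only; minimum total cost 228.

For any fixed open set, each user region goes to its cheapest open site; total = fixed + service.
{Holm}: Z1→Holm 10·5=50, Z2→Holm 12·10=120, Z3→Holm 4·8=32. Service 202; fixed 26; total 228.
{Holm, Irby}: service 202 + fixed 41 = 243
{Ryde, Holm}: service 202 + fixed 56 = 258
{Ryde, Holm, Irby}: Z1→Holm 10·5=50, Z2→Holm 12·10=120, Z3→Holm 4·8=32. Service 202; fixed 71; total 273.
(All 7 nonempty subsets were checked; Holm only is lowest.)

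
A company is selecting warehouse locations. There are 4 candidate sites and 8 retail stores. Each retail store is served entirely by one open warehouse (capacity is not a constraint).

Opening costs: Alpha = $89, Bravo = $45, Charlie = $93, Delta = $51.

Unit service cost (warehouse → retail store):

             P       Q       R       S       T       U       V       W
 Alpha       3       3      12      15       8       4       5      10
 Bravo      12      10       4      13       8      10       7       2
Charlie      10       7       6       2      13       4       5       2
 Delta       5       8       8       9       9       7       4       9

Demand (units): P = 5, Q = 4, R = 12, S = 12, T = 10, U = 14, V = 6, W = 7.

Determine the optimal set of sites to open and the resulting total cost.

Open Bravo and Charlie; minimum total cost 468.

For any fixed open set, each retail store goes to its cheapest open site; total = fixed + service.
{Bravo, Charlie}: P→Charlie 10·5=50, Q→Charlie 7·4=28, R→Bravo 4·12=48, S→Charlie 2·12=24, T→Bravo 8·10=80, U→Charlie 4·14=56, V→Charlie 5·6=30, W→Bravo 2·7=14. Service 330; fixed 138; total 468.
{Charlie, Delta}: P→Delta 5·5=25, Q→Charlie 7·4=28, R→Charlie 6·12=72, S→Charlie 2·12=24, T→Delta 9·10=90, U→Charlie 4·14=56, V→Delta 4·6=24, W→Charlie 2·7=14. Service 333; fixed 144; total 477.
{Alpha, Charlie}: P→Alpha 3·5=15, Q→Alpha 3·4=12, R→Charlie 6·12=72, S→Charlie 2·12=24, T→Alpha 8·10=80, U→Alpha 4·14=56, V→Alpha 5·6=30, W→Charlie 2·7=14. Service 303; fixed 182; total 485.
{Alpha, Bravo, Charlie, Delta}: P→Alpha 3·5=15, Q→Alpha 3·4=12, R→Bravo 4·12=48, S→Charlie 2·12=24, T→Alpha 8·10=80, U→Alpha 4·14=56, V→Delta 4·6=24, W→Bravo 2·7=14. Service 273; fixed 278; total 551.
(All 15 nonempty subsets were checked; Bravo and Charlie is lowest.)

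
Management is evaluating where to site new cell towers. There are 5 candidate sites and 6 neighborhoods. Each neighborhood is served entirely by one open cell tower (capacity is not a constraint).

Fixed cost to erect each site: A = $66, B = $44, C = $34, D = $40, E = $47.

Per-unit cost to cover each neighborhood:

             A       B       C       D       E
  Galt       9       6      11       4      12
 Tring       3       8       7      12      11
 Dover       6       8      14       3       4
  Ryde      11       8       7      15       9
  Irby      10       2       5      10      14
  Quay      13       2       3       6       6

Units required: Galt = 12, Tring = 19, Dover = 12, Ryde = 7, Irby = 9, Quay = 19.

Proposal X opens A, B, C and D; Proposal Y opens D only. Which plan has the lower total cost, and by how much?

Proposal X: {A, B, C, D}: Galt→D 4·12=48, Tring→A 3·19=57, Dover→D 3·12=36, Ryde→C 7·7=49, Irby→B 2·9=18, Quay→B 2·19=38. Service 246; fixed 184; total 430.
Proposal Y: {D}: Galt→D 4·12=48, Tring→D 12·19=228, Dover→D 3·12=36, Ryde→D 15·7=105, Irby→D 10·9=90, Quay→D 6·19=114. Service 621; fixed 40; total 661.
Difference: |430 − 661| = 231.

Proposal X is cheaper by 231.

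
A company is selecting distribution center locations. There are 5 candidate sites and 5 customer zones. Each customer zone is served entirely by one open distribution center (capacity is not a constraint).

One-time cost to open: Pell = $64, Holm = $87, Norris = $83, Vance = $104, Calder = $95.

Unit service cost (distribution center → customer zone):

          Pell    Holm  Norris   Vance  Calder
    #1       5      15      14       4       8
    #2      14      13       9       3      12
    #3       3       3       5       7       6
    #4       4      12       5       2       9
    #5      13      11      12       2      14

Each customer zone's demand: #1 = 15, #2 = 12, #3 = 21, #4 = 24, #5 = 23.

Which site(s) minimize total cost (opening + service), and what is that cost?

Open Pell and Vance; minimum total cost 421.

For any fixed open set, each customer zone goes to its cheapest open site; total = fixed + service.
{Pell, Vance}: #1→Vance 4·15=60, #2→Vance 3·12=36, #3→Pell 3·21=63, #4→Vance 2·24=48, #5→Vance 2·23=46. Service 253; fixed 168; total 421.
{Vance}: service 337 + fixed 104 = 441
{Holm, Vance}: service 253 + fixed 191 = 444
{Pell, Holm, Norris, Vance, Calder}: service 253 + fixed 433 = 686
No other subset beats 421.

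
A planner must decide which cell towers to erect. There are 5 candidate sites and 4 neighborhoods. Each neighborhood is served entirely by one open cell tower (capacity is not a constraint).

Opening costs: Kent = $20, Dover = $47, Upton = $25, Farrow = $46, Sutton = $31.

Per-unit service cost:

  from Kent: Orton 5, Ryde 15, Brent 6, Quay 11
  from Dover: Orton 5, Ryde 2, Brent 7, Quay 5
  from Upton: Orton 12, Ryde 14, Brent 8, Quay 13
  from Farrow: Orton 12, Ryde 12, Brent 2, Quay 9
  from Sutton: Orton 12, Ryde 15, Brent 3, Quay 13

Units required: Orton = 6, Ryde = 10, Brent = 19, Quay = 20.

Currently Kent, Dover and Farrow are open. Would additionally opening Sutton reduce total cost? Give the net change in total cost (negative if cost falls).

No — net change +31 (cost rises by 31).

Current service cost with {Kent, Dover, Farrow}: 188.
Adding Sutton: each neighborhood re-picks its cheapest; new service cost 188, saving 0.
Extra fixed cost: 31. Net change = 31 − 0 = 31.
(Totals: 301 → 332.)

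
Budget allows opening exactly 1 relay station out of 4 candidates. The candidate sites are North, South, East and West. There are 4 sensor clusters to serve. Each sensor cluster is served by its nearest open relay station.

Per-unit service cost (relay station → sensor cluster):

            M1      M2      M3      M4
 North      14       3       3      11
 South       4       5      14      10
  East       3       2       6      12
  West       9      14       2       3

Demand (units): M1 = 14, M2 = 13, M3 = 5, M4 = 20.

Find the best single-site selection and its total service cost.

With exactly 1 open, each sensor cluster uses its cheapest among the chosen.
{East}: M1→East 3·14=42, M2→East 2·13=26, M3→East 6·5=30, M4→East 12·20=240. Service cost 338.
{West}: service cost 378
{South}: service cost 391
Among all 4 size-1 choices, {East} is lowest.

Choose East only; total service cost 338.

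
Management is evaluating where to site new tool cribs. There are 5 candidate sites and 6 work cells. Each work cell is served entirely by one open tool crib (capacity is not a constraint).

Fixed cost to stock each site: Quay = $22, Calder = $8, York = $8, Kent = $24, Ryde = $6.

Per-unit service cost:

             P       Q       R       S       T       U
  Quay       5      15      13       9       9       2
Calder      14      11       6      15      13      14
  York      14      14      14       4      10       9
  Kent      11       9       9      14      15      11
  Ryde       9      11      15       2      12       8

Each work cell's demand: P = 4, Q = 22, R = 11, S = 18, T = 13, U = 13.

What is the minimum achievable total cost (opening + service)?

For any fixed open set, each work cell goes to its cheapest open site; total = fixed + service.
{Quay, Calder, Kent, Ryde}: P→Quay 5·4=20, Q→Kent 9·22=198, R→Calder 6·11=66, S→Ryde 2·18=36, T→Quay 9·13=117, U→Quay 2·13=26. Service 463; fixed 60; total 523.
{Quay, Calder, York, Kent, Ryde}: P→Quay 5·4=20, Q→Kent 9·22=198, R→Calder 6·11=66, S→Ryde 2·18=36, T→Quay 9·13=117, U→Quay 2·13=26. Service 463; fixed 68; total 531.
{Quay, Calder, Ryde}: P→Quay 5·4=20, Q→Calder 11·22=242, R→Calder 6·11=66, S→Ryde 2·18=36, T→Quay 9·13=117, U→Quay 2·13=26. Service 507; fixed 36; total 543.
{Ryde}: service 739 + fixed 6 = 745
No other subset beats 523.

Minimum total cost: 523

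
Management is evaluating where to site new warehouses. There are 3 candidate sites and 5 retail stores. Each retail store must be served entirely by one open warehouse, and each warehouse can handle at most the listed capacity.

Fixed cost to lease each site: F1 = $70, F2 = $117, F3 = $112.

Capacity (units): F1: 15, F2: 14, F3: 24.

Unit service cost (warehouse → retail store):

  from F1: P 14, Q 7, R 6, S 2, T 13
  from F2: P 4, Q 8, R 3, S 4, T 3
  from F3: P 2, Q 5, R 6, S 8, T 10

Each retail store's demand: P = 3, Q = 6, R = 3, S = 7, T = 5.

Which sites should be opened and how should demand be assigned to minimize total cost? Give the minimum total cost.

Minimum total cost: 272

Open {F3}: P→F3 2·3=6, Q→F3 5·6=30, R→F3 6·3=18, S→F3 8·7=56, T→F3 10·5=50.
Loads: F3 carries 24/24. Service 160; fixed 112; total 272.
Next best feasible plan costs 279.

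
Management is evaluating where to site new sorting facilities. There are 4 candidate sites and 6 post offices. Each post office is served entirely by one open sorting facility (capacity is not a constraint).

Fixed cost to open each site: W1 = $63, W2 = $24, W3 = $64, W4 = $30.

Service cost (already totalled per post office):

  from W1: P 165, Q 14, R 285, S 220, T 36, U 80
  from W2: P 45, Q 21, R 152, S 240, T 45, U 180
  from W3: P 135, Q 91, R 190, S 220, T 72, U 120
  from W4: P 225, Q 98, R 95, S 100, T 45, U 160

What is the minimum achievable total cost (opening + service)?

For any fixed open set, each post office goes to its cheapest open site; total = fixed + service.
{W1, W2, W4}: P→W2 45, Q→W1 14, R→W4 95, S→W4 100, T→W1 36, U→W1 80. Service 370; fixed 117; total 487.
{W2, W4}: P→W2 45, Q→W2 21, R→W4 95, S→W4 100, T→W2 45, U→W4 160. Service 466; fixed 54; total 520.
{W2, W3, W4}: service 426 + fixed 118 = 544
{W1, W2, W3, W4}: P→W2 45, Q→W1 14, R→W4 95, S→W4 100, T→W1 36, U→W1 80. Service 370; fixed 181; total 551.
No other subset beats 487.

Minimum total cost: 487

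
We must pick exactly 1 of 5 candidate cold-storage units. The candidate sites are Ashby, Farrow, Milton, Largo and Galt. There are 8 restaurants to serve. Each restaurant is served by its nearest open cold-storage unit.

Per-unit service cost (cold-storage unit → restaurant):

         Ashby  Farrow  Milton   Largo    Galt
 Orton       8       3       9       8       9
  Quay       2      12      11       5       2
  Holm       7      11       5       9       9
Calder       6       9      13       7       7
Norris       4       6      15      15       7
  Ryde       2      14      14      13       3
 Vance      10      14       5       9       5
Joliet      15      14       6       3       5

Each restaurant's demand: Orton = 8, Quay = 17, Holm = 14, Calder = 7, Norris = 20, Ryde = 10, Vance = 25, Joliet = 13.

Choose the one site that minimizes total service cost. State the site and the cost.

With exactly 1 open, each restaurant uses its cheapest among the chosen.
{Galt}: Orton→Galt 9·8=72, Quay→Galt 2·17=34, Holm→Galt 9·14=126, Calder→Galt 7·7=49, Norris→Galt 7·20=140, Ryde→Galt 3·10=30, Vance→Galt 5·25=125, Joliet→Galt 5·13=65. Service cost 641.
{Ashby}: service cost 783
{Largo}: service cost 1018
Among all 5 size-1 choices, {Galt} is lowest.

Choose Galt only; total service cost 641.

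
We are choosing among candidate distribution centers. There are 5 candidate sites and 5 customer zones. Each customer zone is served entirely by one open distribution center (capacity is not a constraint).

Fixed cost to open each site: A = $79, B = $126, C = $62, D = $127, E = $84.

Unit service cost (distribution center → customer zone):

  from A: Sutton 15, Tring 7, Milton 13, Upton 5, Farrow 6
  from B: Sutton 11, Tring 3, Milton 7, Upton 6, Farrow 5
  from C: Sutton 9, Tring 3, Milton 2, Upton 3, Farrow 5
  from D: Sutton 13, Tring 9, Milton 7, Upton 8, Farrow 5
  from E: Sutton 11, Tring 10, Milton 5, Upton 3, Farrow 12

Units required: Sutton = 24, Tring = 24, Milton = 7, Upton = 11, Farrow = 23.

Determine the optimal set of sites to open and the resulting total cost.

Open C only; minimum total cost 512.

For any fixed open set, each customer zone goes to its cheapest open site; total = fixed + service.
{C}: Sutton→C 9·24=216, Tring→C 3·24=72, Milton→C 2·7=14, Upton→C 3·11=33, Farrow→C 5·23=115. Service 450; fixed 62; total 512.
{A, C}: service 450 + fixed 141 = 591
{C, E}: service 450 + fixed 146 = 596
{A, B, C, D, E}: Sutton→C 9·24=216, Tring→B 3·24=72, Milton→C 2·7=14, Upton→C 3·11=33, Farrow→B 5·23=115. Service 450; fixed 478; total 928.
No other subset beats 512.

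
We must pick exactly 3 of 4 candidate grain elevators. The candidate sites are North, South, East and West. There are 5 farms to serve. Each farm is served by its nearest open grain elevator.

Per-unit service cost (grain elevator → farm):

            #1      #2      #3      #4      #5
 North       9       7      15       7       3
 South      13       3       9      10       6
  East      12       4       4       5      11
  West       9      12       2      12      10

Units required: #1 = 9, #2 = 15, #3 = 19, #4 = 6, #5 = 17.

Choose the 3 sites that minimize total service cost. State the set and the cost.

Choose North, South and West; total service cost 257.

With exactly 3 open, each farm uses its cheapest among the chosen.
{North, South, West}: #1→North 9·9=81, #2→South 3·15=45, #3→West 2·19=38, #4→North 7·6=42, #5→North 3·17=51. Service cost 257.
{North, East, West}: service cost 260
{North, South, East}: service cost 283
Among all 4 size-3 choices, {North, South, West} is lowest.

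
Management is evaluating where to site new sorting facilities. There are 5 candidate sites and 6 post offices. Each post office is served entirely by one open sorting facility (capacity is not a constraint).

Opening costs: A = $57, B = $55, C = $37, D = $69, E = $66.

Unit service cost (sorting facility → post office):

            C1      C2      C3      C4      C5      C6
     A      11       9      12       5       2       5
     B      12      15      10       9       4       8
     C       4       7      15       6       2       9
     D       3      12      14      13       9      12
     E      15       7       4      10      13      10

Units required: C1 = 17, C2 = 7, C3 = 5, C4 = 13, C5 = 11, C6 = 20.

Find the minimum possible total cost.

Minimum total cost: 458

For any fixed open set, each post office goes to its cheapest open site; total = fixed + service.
{A, C}: C1→C 4·17=68, C2→C 7·7=49, C3→A 12·5=60, C4→A 5·13=65, C5→A 2·11=22, C6→A 5·20=100. Service 364; fixed 94; total 458.
{A, C, E}: service 324 + fixed 160 = 484
{A, D}: service 361 + fixed 126 = 487
{A, B, C, D, E}: service 307 + fixed 284 = 591
No other subset beats 458.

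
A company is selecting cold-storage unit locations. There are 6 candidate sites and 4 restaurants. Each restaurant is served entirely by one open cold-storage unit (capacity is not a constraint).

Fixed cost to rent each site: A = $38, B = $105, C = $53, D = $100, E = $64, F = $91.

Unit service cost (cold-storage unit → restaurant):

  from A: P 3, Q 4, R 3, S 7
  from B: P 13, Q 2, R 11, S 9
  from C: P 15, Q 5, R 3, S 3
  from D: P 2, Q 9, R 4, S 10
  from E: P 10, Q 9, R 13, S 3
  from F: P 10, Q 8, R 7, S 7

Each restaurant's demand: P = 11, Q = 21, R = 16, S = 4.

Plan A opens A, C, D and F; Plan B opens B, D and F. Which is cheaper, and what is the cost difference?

Plan A: {A, C, D, F}: P→D 2·11=22, Q→A 4·21=84, R→A 3·16=48, S→C 3·4=12. Service 166; fixed 282; total 448.
Plan B: {B, D, F}: P→D 2·11=22, Q→B 2·21=42, R→D 4·16=64, S→F 7·4=28. Service 156; fixed 296; total 452.
Difference: |448 − 452| = 4.

Plan A is cheaper by 4.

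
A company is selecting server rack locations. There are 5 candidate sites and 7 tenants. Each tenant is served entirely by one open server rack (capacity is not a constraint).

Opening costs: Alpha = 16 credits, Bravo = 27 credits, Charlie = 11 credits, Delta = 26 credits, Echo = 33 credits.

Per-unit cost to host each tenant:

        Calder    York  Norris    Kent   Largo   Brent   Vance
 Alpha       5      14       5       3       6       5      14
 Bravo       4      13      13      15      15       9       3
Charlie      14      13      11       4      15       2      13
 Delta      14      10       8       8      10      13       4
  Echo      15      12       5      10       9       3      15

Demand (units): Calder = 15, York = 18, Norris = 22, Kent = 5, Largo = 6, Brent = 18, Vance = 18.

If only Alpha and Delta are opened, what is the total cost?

Total cost: 620

Each tenant is assigned to its cheapest site among the open ones.
{Alpha, Delta}: Calder→Alpha 5·15=75, York→Delta 10·18=180, Norris→Alpha 5·22=110, Kent→Alpha 3·5=15, Largo→Alpha 6·6=36, Brent→Alpha 5·18=90, Vance→Delta 4·18=72. Service 578; fixed 42; total 620.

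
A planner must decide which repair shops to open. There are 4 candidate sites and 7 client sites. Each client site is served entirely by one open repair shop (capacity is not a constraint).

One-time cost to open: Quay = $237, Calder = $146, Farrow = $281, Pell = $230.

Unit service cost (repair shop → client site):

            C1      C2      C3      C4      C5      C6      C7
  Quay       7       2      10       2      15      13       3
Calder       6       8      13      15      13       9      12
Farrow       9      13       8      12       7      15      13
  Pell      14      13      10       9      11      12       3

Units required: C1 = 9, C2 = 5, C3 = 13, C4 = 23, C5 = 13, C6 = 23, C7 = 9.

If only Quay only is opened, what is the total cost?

Each client site is assigned to its cheapest site among the open ones.
{Quay}: C1→Quay 7·9=63, C2→Quay 2·5=10, C3→Quay 10·13=130, C4→Quay 2·23=46, C5→Quay 15·13=195, C6→Quay 13·23=299, C7→Quay 3·9=27. Service 770; fixed 237; total 1007.

Total cost: 1007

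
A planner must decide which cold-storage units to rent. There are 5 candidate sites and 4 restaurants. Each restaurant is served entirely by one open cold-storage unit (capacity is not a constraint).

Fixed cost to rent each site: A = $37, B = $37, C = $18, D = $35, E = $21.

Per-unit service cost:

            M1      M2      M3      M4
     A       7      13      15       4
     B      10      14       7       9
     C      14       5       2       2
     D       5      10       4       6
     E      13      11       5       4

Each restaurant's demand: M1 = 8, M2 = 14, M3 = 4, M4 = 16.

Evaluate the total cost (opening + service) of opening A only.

Total cost: 399

Each restaurant is assigned to its cheapest site among the open ones.
{A}: M1→A 7·8=56, M2→A 13·14=182, M3→A 15·4=60, M4→A 4·16=64. Service 362; fixed 37; total 399.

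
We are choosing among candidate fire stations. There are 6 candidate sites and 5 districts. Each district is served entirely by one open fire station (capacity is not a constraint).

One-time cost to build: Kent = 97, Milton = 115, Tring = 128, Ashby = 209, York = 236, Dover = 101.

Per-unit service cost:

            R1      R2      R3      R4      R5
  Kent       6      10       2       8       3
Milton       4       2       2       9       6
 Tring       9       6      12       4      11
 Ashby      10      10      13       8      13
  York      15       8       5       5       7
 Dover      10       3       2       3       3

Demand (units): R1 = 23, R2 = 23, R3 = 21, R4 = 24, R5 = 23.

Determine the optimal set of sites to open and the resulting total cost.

For any fixed open set, each district goes to its cheapest open site; total = fixed + service.
{Milton, Dover}: R1→Milton 4·23=92, R2→Milton 2·23=46, R3→Milton 2·21=42, R4→Dover 3·24=72, R5→Dover 3·23=69. Service 321; fixed 216; total 537.
{Dover}: R1→Dover 10·23=230, R2→Dover 3·23=69, R3→Dover 2·21=42, R4→Dover 3·24=72, R5→Dover 3·23=69. Service 482; fixed 101; total 583.
{Kent, Dover}: R1→Kent 6·23=138, R2→Dover 3·23=69, R3→Kent 2·21=42, R4→Dover 3·24=72, R5→Kent 3·23=69. Service 390; fixed 198; total 588.
{Kent, Milton, Tring, Ashby, York, Dover}: service 321 + fixed 886 = 1207
No other subset beats 537.

Open Milton and Dover; minimum total cost 537.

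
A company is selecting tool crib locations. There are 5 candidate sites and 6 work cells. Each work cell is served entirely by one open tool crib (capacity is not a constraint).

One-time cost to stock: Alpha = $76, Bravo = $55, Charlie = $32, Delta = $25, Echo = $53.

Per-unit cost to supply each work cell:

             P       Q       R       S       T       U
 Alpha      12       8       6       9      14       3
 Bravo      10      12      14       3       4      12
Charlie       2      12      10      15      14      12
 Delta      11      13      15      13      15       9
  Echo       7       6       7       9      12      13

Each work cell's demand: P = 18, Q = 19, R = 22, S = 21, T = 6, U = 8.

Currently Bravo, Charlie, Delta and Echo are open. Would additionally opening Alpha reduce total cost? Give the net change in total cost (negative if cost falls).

Current service cost with {Bravo, Charlie, Delta, Echo}: 463.
Adding Alpha: each work cell re-picks its cheapest; new service cost 393, saving 70.
Extra fixed cost: 76. Net change = 76 − 70 = 6.
(Totals: 628 → 634.)

No — net change +6 (cost rises by 6).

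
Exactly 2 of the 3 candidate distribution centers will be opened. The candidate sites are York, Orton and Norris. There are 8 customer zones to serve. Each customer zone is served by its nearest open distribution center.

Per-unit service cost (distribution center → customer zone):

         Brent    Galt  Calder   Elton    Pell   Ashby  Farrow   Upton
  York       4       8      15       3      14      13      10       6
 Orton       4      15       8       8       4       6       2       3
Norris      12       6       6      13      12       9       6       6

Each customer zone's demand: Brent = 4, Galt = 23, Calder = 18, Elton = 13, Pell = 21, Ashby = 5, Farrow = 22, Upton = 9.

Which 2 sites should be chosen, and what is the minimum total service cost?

Choose Orton and Norris; total service cost 551.

With exactly 2 open, each customer zone uses its cheapest among the chosen.
{Orton, Norris}: Brent→Orton 4·4=16, Galt→Norris 6·23=138, Calder→Norris 6·18=108, Elton→Orton 8·13=104, Pell→Orton 4·21=84, Ashby→Orton 6·5=30, Farrow→Orton 2·22=44, Upton→Orton 3·9=27. Service cost 551.
{York, Orton}: service cost 568
{York, Norris}: service cost 784
Among all 3 size-2 choices, {Orton, Norris} is lowest.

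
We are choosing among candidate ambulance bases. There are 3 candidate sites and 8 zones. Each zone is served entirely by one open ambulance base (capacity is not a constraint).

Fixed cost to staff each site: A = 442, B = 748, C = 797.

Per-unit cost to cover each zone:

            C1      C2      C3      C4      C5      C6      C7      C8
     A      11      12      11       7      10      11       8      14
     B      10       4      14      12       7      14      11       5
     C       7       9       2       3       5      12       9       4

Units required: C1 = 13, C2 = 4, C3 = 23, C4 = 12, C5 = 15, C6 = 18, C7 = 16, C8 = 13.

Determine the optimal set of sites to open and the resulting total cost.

Open C only; minimum total cost 1493.

For any fixed open set, each zone goes to its cheapest open site; total = fixed + service.
{C}: C1→C 7·13=91, C2→C 9·4=36, C3→C 2·23=46, C4→C 3·12=36, C5→C 5·15=75, C6→C 12·18=216, C7→C 9·16=144, C8→C 4·13=52. Service 696; fixed 797; total 1493.
{A}: service 1186 + fixed 442 = 1628
{A, C}: C1→C 7·13=91, C2→C 9·4=36, C3→C 2·23=46, C4→C 3·12=36, C5→C 5·15=75, C6→A 11·18=198, C7→A 8·16=128, C8→C 4·13=52. Service 662; fixed 1239; total 1901.
{A, B, C}: C1→C 7·13=91, C2→B 4·4=16, C3→C 2·23=46, C4→C 3·12=36, C5→C 5·15=75, C6→A 11·18=198, C7→A 8·16=128, C8→C 4·13=52. Service 642; fixed 1987; total 2629.
(All 7 nonempty subsets were checked; C only is lowest.)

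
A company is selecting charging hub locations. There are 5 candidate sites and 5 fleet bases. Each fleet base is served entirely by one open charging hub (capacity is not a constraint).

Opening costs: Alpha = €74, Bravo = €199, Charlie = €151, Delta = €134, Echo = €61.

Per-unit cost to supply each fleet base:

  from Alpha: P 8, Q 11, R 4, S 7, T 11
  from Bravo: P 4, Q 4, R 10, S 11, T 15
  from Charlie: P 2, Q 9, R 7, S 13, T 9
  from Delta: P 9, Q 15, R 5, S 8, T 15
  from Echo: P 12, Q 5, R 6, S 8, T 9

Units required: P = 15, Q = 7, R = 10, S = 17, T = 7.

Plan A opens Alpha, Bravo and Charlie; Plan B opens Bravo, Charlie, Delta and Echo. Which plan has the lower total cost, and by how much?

Plan A: {Alpha, Bravo, Charlie}: P→Charlie 2·15=30, Q→Bravo 4·7=28, R→Alpha 4·10=40, S→Alpha 7·17=119, T→Charlie 9·7=63. Service 280; fixed 424; total 704.
Plan B: {Bravo, Charlie, Delta, Echo}: P→Charlie 2·15=30, Q→Bravo 4·7=28, R→Delta 5·10=50, S→Delta 8·17=136, T→Charlie 9·7=63. Service 307; fixed 545; total 852.
Difference: |704 − 852| = 148.

Plan A is cheaper by 148.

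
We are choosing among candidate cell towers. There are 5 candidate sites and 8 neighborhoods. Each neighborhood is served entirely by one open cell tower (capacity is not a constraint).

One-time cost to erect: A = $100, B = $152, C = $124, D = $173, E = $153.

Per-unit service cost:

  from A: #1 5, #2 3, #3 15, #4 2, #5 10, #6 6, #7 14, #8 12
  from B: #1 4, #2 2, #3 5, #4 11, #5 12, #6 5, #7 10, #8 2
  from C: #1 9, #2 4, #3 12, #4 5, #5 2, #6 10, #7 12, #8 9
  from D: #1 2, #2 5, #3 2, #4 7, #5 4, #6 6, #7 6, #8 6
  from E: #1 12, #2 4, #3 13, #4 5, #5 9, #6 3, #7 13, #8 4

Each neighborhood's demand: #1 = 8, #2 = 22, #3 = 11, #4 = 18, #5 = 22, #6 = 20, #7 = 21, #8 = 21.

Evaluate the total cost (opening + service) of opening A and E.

Each neighborhood is assigned to its cheapest site among the open ones.
{A, E}: #1→A 5·8=40, #2→A 3·22=66, #3→E 13·11=143, #4→A 2·18=36, #5→E 9·22=198, #6→E 3·20=60, #7→E 13·21=273, #8→E 4·21=84. Service 900; fixed 253; total 1153.

Total cost: 1153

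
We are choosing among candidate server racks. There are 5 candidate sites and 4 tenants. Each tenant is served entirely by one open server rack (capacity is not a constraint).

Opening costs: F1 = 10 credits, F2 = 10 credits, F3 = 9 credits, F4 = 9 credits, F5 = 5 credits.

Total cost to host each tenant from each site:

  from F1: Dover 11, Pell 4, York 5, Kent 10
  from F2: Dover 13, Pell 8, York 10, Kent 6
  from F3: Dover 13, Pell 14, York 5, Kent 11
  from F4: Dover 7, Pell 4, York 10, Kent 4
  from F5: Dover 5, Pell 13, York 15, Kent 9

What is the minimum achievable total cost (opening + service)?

For any fixed open set, each tenant goes to its cheapest open site; total = fixed + service.
{F4}: Dover→F4 7, Pell→F4 4, York→F4 10, Kent→F4 4. Service 25; fixed 9; total 34.
{F4, F5}: service 23 + fixed 14 = 37
{F1, F5}: service 23 + fixed 15 = 38
{F1, F2, F3, F4, F5}: service 18 + fixed 43 = 61
No other subset beats 34.

Minimum total cost: 34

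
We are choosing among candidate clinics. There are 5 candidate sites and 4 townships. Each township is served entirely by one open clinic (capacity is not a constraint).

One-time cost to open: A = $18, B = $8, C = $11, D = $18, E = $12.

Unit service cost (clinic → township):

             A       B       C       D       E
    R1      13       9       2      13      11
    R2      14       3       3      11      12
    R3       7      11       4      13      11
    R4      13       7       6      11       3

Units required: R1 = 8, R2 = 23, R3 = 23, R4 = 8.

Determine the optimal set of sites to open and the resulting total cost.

Open C and E; minimum total cost 224.

For any fixed open set, each township goes to its cheapest open site; total = fixed + service.
{C, E}: R1→C 2·8=16, R2→C 3·23=69, R3→C 4·23=92, R4→E 3·8=24. Service 201; fixed 23; total 224.
{B, C, E}: service 201 + fixed 31 = 232
{C}: service 225 + fixed 11 = 236
{A, B, C, D, E}: R1→C 2·8=16, R2→B 3·23=69, R3→C 4·23=92, R4→E 3·8=24. Service 201; fixed 67; total 268.
No other subset beats 224.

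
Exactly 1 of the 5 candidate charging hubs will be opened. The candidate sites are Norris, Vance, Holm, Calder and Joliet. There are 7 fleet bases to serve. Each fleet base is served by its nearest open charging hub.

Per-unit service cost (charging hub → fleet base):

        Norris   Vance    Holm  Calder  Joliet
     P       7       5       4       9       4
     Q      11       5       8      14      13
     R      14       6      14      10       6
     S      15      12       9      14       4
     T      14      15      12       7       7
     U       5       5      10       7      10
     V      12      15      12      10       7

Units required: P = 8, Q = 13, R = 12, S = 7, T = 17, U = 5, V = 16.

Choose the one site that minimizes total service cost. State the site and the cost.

Choose Joliet only; total service cost 582.

With exactly 1 open, each fleet base uses its cheapest among the chosen.
{Joliet}: P→Joliet 4·8=32, Q→Joliet 13·13=169, R→Joliet 6·12=72, S→Joliet 4·7=28, T→Joliet 7·17=119, U→Joliet 10·5=50, V→Joliet 7·16=112. Service cost 582.
{Vance}: service cost 781
{Calder}: service cost 786
Among all 5 size-1 choices, {Joliet} is lowest.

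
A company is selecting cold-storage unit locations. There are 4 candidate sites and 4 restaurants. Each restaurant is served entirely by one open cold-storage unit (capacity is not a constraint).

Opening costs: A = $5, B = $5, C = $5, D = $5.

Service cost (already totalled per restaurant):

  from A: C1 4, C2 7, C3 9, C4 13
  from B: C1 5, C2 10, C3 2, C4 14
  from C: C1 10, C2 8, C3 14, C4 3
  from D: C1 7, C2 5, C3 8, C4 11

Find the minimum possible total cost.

Minimum total cost: 28

For any fixed open set, each restaurant goes to its cheapest open site; total = fixed + service.
{B, C}: C1→B 5, C2→C 8, C3→B 2, C4→C 3. Service 18; fixed 10; total 28.
{B, C, D}: C1→B 5, C2→D 5, C3→B 2, C4→C 3. Service 15; fixed 15; total 30.
{A, B, C}: C1→A 4, C2→A 7, C3→B 2, C4→C 3. Service 16; fixed 15; total 31.
{A, B, C, D}: service 14 + fixed 20 = 34
No other subset beats 28.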